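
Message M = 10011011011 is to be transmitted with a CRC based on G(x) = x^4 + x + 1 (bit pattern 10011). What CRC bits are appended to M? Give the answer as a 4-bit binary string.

Append 4 zeros: 100110110110000. Divide by 10011 (XOR where the leading bit is 1):
  pos 0: 10011 XOR 10011 = 00000
  pos 6: 11011 XOR 10011 = 01000
  pos 7: 10000 XOR 10011 = 00011
  pos 10: 11000 XOR 10011 = 01011
Remainder (last 4 bits) = 1011. This is the CRC / FCS.

1011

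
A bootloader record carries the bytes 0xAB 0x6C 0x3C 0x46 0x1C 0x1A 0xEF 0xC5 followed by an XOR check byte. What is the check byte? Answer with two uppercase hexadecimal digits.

91

XOR the bytes together:
  start with 0xAB
  0xAB ⊕ 0x6C = 0xC7
  0xC7 ⊕ 0x3C = 0xFB
  0xFB ⊕ 0x46 = 0xBD
  0xBD ⊕ 0x1C = 0xA1
  0xA1 ⊕ 0x1A = 0xBB
  0xBB ⊕ 0xEF = 0x54
  0x54 ⊕ 0xC5 = 0x91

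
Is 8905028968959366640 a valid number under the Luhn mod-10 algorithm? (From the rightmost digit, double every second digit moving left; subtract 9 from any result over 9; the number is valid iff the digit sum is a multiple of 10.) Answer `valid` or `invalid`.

valid

From the right, keep odd positions and double even positions (subtract 9 from any doubled value over 9):
  doubled (positions 2,4,...): 8 3 6 1 7 9 4 1 9 → sum 48
  kept (positions 1,3,...): 0 6 6 9 9 6 8 0 0 8 → sum 52
Total = 100.
100 mod 10 = 0, so the number is valid.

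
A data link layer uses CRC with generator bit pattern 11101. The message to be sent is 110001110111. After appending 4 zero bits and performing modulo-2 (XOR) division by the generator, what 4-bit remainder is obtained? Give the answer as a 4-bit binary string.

Append 4 zeros: 1100011101110000. Divide by 11101 (XOR where the leading bit is 1):
  pos 0: 11000 XOR 11101 = 00101
  pos 2: 10111 XOR 11101 = 01010
  pos 3: 10101 XOR 11101 = 01000
  pos 4: 10000 XOR 11101 = 01101
  pos 5: 11011 XOR 11101 = 00110
  pos 7: 11011 XOR 11101 = 00110
  pos 9: 11000 XOR 11101 = 00101
  pos 11: 10100 XOR 11101 = 01001
Remainder (last 4 bits) = 1001. This is the CRC / FCS.

1001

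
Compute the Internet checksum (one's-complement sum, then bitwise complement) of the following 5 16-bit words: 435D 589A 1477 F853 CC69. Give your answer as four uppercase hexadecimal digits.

8AD3

One's-complement addition (fold any carry out of bit 15 back into bit 0):
  0x435D + 0x589A = 0x09BF7
  0x9BF7 + 0x1477 = 0x0B06E
  0xB06E + 0xF853 = 0x1A8C1 → wrap carry → 0xA8C2
  0xA8C2 + 0xCC69 = 0x1752B → wrap carry → 0x752C
One's-complement sum = 0x752C.
Checksum = ~0x752C & 0xFFFF = 0x8AD3.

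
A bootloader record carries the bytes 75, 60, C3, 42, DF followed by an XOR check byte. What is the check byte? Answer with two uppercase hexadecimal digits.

XOR the bytes together:
  start with 0x75
  0x75 ⊕ 0x60 = 0x15
  0x15 ⊕ 0xC3 = 0xD6
  0xD6 ⊕ 0x42 = 0x94
  0x94 ⊕ 0xDF = 0x4B

4B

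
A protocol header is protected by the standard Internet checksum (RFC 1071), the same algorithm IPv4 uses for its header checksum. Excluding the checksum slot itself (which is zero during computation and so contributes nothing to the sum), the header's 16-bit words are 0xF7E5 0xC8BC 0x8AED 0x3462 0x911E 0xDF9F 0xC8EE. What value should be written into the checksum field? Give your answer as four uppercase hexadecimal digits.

One's-complement addition (fold any carry out of bit 15 back into bit 0):
  0xF7E5 + 0xC8BC = 0x1C0A1 → wrap carry → 0xC0A2
  0xC0A2 + 0x8AED = 0x14B8F → wrap carry → 0x4B90
  0x4B90 + 0x3462 = 0x07FF2
  0x7FF2 + 0x911E = 0x11110 → wrap carry → 0x1111
  0x1111 + 0xDF9F = 0x0F0B0
  0xF0B0 + 0xC8EE = 0x1B99E → wrap carry → 0xB99F
One's-complement sum = 0xB99F.
Checksum = ~0xB99F & 0xFFFF = 0x4660.

4660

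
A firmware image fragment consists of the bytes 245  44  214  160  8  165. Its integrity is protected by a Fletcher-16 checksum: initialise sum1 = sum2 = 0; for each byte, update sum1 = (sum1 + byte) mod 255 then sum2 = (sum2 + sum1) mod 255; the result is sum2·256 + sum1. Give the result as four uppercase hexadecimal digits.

Running sums (mod 255):
  after byte 0 (245): sum1=245, sum2=245
  after byte 1 (44): sum1=34, sum2=24
  after byte 2 (214): sum1=248, sum2=17
  after byte 3 (160): sum1=153, sum2=170
  after byte 4 (8): sum1=161, sum2=76
  after byte 5 (165): sum1=71, sum2=147
Checksum = sum2·256 + sum1 = 147·256 + 71 = 37703 = 0x9347.

9347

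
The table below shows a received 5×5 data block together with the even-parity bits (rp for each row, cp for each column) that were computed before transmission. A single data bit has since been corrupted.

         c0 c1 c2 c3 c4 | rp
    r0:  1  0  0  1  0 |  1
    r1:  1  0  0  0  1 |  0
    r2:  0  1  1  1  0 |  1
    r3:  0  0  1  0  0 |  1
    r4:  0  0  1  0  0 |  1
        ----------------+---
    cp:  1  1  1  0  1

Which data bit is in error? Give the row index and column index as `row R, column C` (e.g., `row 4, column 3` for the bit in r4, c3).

row 0, column 0

Recompute each row's even parity and compare to rp:
  r0: data parity 0, sent rp 1 → mismatch
  r1: data parity 0, sent rp 0 → ok
  r2: data parity 1, sent rp 1 → ok
  r3: data parity 1, sent rp 1 → ok
  r4: data parity 1, sent rp 1 → ok
Recompute each column's even parity and compare to cp:
  c0: data parity 0, sent cp 1 → mismatch
  c1: data parity 1, sent cp 1 → ok
  c2: data parity 1, sent cp 1 → ok
  c3: data parity 0, sent cp 0 → ok
  c4: data parity 1, sent cp 1 → ok
Exactly one row (r0) and one column (c0) fail → the flipped bit is at their intersection.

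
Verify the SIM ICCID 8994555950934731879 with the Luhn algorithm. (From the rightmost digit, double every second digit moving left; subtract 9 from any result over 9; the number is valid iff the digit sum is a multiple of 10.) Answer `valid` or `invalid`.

valid

From the right, keep odd positions and double even positions (subtract 9 from any doubled value over 9):
  doubled (positions 2,4,...): 5 2 5 6 0 9 1 8 9 → sum 45
  kept (positions 1,3,...): 9 8 3 4 9 5 5 5 9 8 → sum 65
Total = 110.
110 mod 10 = 0, so the number is valid.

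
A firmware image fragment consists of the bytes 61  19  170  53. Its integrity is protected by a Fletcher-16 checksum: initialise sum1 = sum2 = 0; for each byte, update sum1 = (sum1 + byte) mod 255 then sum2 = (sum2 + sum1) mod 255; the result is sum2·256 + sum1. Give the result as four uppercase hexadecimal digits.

Running sums (mod 255):
  after byte 0 (61): sum1=61, sum2=61
  after byte 1 (19): sum1=80, sum2=141
  after byte 2 (170): sum1=250, sum2=136
  after byte 3 (53): sum1=48, sum2=184
Checksum = sum2·256 + sum1 = 184·256 + 48 = 47152 = 0xB830.

B830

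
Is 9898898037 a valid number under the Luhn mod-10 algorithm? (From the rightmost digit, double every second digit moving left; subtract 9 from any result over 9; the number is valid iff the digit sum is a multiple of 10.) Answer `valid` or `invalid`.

From the right, keep odd positions and double even positions (subtract 9 from any doubled value over 9):
  doubled (positions 2,4,...): 6 7 7 9 9 → sum 38
  kept (positions 1,3,...): 7 0 9 8 8 → sum 32
Total = 70.
70 mod 10 = 0, so the number is valid.

valid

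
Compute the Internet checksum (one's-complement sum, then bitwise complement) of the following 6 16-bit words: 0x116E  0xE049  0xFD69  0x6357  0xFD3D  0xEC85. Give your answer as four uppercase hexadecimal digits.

C3C2

One's-complement addition (fold any carry out of bit 15 back into bit 0):
  0x116E + 0xE049 = 0x0F1B7
  0xF1B7 + 0xFD69 = 0x1EF20 → wrap carry → 0xEF21
  0xEF21 + 0x6357 = 0x15278 → wrap carry → 0x5279
  0x5279 + 0xFD3D = 0x14FB6 → wrap carry → 0x4FB7
  0x4FB7 + 0xEC85 = 0x13C3C → wrap carry → 0x3C3D
One's-complement sum = 0x3C3D.
Checksum = ~0x3C3D & 0xFFFF = 0xC3C2.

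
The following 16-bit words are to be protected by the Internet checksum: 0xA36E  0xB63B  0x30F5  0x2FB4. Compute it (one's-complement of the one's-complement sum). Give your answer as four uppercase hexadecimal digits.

45AC

One's-complement addition (fold any carry out of bit 15 back into bit 0):
  0xA36E + 0xB63B = 0x159A9 → wrap carry → 0x59AA
  0x59AA + 0x30F5 = 0x08A9F
  0x8A9F + 0x2FB4 = 0x0BA53
One's-complement sum = 0xBA53.
Checksum = ~0xBA53 & 0xFFFF = 0x45AC.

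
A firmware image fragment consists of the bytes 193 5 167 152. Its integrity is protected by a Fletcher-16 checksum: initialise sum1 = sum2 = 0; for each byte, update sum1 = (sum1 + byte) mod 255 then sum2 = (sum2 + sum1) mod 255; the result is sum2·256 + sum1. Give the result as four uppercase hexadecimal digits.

FD07

Running sums (mod 255):
  after byte 0 (193): sum1=193, sum2=193
  after byte 1 (5): sum1=198, sum2=136
  after byte 2 (167): sum1=110, sum2=246
  after byte 3 (152): sum1=7, sum2=253
Checksum = sum2·256 + sum1 = 253·256 + 7 = 64775 = 0xFD07.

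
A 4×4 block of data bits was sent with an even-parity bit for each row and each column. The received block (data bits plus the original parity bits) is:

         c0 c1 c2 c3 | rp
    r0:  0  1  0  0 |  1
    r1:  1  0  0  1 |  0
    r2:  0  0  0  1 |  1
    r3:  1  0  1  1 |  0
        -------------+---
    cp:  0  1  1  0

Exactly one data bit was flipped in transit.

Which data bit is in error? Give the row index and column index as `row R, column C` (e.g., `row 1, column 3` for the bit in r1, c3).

Recompute each row's even parity and compare to rp:
  r0: data parity 1, sent rp 1 → ok
  r1: data parity 0, sent rp 0 → ok
  r2: data parity 1, sent rp 1 → ok
  r3: data parity 1, sent rp 0 → mismatch
Recompute each column's even parity and compare to cp:
  c0: data parity 0, sent cp 0 → ok
  c1: data parity 1, sent cp 1 → ok
  c2: data parity 1, sent cp 1 → ok
  c3: data parity 1, sent cp 0 → mismatch
Exactly one row (r3) and one column (c3) fail → the flipped bit is at their intersection.

row 3, column 3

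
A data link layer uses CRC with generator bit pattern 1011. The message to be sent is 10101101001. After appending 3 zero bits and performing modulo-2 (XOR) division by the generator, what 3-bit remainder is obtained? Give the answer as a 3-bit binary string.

Append 3 zeros: 10101101001000. Divide by 1011 (XOR where the leading bit is 1):
  pos 0: 1010 XOR 1011 = 0001
  pos 3: 1110 XOR 1011 = 0101
  pos 4: 1011 XOR 1011 = 0000
  pos 10: 1000 XOR 1011 = 0011
Remainder (last 3 bits) = 011. This is the CRC / FCS.

011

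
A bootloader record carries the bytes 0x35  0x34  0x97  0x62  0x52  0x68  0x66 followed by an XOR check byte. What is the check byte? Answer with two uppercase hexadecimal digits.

XOR the bytes together:
  start with 0x35
  0x35 ⊕ 0x34 = 0x01
  0x01 ⊕ 0x97 = 0x96
  0x96 ⊕ 0x62 = 0xF4
  0xF4 ⊕ 0x52 = 0xA6
  0xA6 ⊕ 0x68 = 0xCE
  0xCE ⊕ 0x66 = 0xA8

A8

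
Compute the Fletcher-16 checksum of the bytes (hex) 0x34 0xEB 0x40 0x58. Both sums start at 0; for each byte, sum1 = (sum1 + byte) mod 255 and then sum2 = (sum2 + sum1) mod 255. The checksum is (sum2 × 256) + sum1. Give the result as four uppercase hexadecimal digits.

6DB8

Running sums (mod 255):
  after byte 0 (0x34): sum1=52, sum2=52
  after byte 1 (0xEB): sum1=32, sum2=84
  after byte 2 (0x40): sum1=96, sum2=180
  after byte 3 (0x58): sum1=184, sum2=109
Checksum = sum2·256 + sum1 = 109·256 + 184 = 28088 = 0x6DB8.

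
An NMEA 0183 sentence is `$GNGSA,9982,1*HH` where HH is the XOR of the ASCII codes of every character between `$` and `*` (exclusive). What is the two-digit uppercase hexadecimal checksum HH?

67

XOR the ASCII codes of the payload characters:
  'G' = 0x47 → acc = 0x47
  'N' = 0x4E → acc = 0x09
  'G' = 0x47 → acc = 0x4E
  'S' = 0x53 → acc = 0x1D
  'A' = 0x41 → acc = 0x5C
  ',' = 0x2C → acc = 0x70
  '9' = 0x39 → acc = 0x49
  '9' = 0x39 → acc = 0x70
  '8' = 0x38 → acc = 0x48
  '2' = 0x32 → acc = 0x7A
  ',' = 0x2C → acc = 0x56
  '1' = 0x31 → acc = 0x67
Checksum = 0x67.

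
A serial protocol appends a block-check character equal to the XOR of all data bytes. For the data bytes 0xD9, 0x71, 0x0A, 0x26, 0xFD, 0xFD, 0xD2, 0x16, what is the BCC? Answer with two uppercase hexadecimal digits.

40

XOR the bytes together:
  start with 0xD9
  0xD9 ⊕ 0x71 = 0xA8
  0xA8 ⊕ 0x0A = 0xA2
  0xA2 ⊕ 0x26 = 0x84
  0x84 ⊕ 0xFD = 0x79
  0x79 ⊕ 0xFD = 0x84
  0x84 ⊕ 0xD2 = 0x56
  0x56 ⊕ 0x16 = 0x40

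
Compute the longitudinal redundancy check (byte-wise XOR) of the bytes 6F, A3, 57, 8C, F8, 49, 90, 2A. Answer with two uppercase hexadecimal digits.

1C

XOR the bytes together:
  start with 0x6F
  0x6F ⊕ 0xA3 = 0xCC
  0xCC ⊕ 0x57 = 0x9B
  0x9B ⊕ 0x8C = 0x17
  0x17 ⊕ 0xF8 = 0xEF
  0xEF ⊕ 0x49 = 0xA6
  0xA6 ⊕ 0x90 = 0x36
  0x36 ⊕ 0x2A = 0x1C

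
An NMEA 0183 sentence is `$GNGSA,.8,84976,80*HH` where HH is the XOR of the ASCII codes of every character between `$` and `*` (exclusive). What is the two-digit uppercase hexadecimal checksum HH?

XOR the ASCII codes of the payload characters:
  'G' = 0x47 → acc = 0x47
  'N' = 0x4E → acc = 0x09
  'G' = 0x47 → acc = 0x4E
  'S' = 0x53 → acc = 0x1D
  'A' = 0x41 → acc = 0x5C
  ',' = 0x2C → acc = 0x70
  '.' = 0x2E → acc = 0x5E
  '8' = 0x38 → acc = 0x66
  ',' = 0x2C → acc = 0x4A
  '8' = 0x38 → acc = 0x72
  '4' = 0x34 → acc = 0x46
  '9' = 0x39 → acc = 0x7F
  '7' = 0x37 → acc = 0x48
  '6' = 0x36 → acc = 0x7E
  ',' = 0x2C → acc = 0x52
  '8' = 0x38 → acc = 0x6A
  '0' = 0x30 → acc = 0x5A
Checksum = 0x5A.

5A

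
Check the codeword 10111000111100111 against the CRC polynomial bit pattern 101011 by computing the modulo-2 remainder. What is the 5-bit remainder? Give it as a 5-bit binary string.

00001

Modulo-2 division of 10111000111100111 by 101011:
  pos 0: 101110 XOR 101011 = 000101
  pos 3: 101001 XOR 101011 = 000010
  pos 7: 101110 XOR 101011 = 000101
  pos 10: 101011 XOR 101011 = 000000
Remainder = 00001 (nonzero — an error is detected).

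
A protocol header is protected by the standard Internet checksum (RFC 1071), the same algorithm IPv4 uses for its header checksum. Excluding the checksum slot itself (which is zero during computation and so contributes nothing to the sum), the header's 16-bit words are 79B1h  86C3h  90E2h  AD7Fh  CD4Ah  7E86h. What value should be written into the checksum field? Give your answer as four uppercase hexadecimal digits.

One's-complement addition (fold any carry out of bit 15 back into bit 0):
  0x79B1 + 0x86C3 = 0x10074 → wrap carry → 0x0075
  0x0075 + 0x90E2 = 0x09157
  0x9157 + 0xAD7F = 0x13ED6 → wrap carry → 0x3ED7
  0x3ED7 + 0xCD4A = 0x10C21 → wrap carry → 0x0C22
  0x0C22 + 0x7E86 = 0x08AA8
One's-complement sum = 0x8AA8.
Checksum = ~0x8AA8 & 0xFFFF = 0x7557.

7557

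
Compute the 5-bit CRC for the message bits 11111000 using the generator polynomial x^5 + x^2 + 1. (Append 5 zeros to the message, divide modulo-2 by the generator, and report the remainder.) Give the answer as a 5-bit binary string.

01111

Append 5 zeros: 1111100000000. Divide by 100101 (XOR where the leading bit is 1):
  pos 0: 111110 XOR 100101 = 011011
  pos 1: 110110 XOR 100101 = 010011
  pos 2: 100110 XOR 100101 = 000011
  pos 6: 110000 XOR 100101 = 010101
  pos 7: 101010 XOR 100101 = 001111
Remainder (last 5 bits) = 01111. This is the CRC / FCS.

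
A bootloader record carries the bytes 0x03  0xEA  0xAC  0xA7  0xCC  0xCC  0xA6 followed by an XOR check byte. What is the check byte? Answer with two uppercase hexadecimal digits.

44

XOR the bytes together:
  start with 0x03
  0x03 ⊕ 0xEA = 0xE9
  0xE9 ⊕ 0xAC = 0x45
  0x45 ⊕ 0xA7 = 0xE2
  0xE2 ⊕ 0xCC = 0x2E
  0x2E ⊕ 0xCC = 0xE2
  0xE2 ⊕ 0xA6 = 0x44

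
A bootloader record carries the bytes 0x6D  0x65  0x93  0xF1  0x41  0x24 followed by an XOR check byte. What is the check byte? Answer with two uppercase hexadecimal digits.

0F

XOR the bytes together:
  start with 0x6D
  0x6D ⊕ 0x65 = 0x08
  0x08 ⊕ 0x93 = 0x9B
  0x9B ⊕ 0xF1 = 0x6A
  0x6A ⊕ 0x41 = 0x2B
  0x2B ⊕ 0x24 = 0x0F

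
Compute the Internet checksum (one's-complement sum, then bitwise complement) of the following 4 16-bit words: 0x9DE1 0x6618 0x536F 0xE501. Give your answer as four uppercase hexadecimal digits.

One's-complement addition (fold any carry out of bit 15 back into bit 0):
  0x9DE1 + 0x6618 = 0x103F9 → wrap carry → 0x03FA
  0x03FA + 0x536F = 0x05769
  0x5769 + 0xE501 = 0x13C6A → wrap carry → 0x3C6B
One's-complement sum = 0x3C6B.
Checksum = ~0x3C6B & 0xFFFF = 0xC394.

C394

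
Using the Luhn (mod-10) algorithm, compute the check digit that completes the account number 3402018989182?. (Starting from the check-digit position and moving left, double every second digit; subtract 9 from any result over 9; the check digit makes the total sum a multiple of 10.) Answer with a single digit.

Partial digits right→left: 2 8 1 9 8 9 8 1 0 2 0 4 3
Double every second digit counting from the check-digit position (so the 1st, 3rd, 5th, ... of the partial from the right).
  doubled (with −9 where >9): 4 2 7 7 0 0 6 → sum 26
  kept as-is: 8 9 9 1 2 4 → sum 33
Total = 26 + 33 = 59.
Check digit = (10 − (59 mod 10)) mod 10 = 1.

1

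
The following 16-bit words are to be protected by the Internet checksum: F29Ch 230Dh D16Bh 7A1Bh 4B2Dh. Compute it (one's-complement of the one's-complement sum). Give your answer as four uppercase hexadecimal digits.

53A1

One's-complement addition (fold any carry out of bit 15 back into bit 0):
  0xF29C + 0x230D = 0x115A9 → wrap carry → 0x15AA
  0x15AA + 0xD16B = 0x0E715
  0xE715 + 0x7A1B = 0x16130 → wrap carry → 0x6131
  0x6131 + 0x4B2D = 0x0AC5E
One's-complement sum = 0xAC5E.
Checksum = ~0xAC5E & 0xFFFF = 0x53A1.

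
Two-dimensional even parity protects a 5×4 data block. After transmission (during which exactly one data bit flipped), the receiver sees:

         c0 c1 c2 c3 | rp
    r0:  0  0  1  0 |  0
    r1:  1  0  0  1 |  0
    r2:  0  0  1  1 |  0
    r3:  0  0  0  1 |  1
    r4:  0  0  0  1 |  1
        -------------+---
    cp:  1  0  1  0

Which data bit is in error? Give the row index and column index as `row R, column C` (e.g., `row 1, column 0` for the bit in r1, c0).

row 0, column 2

Recompute each row's even parity and compare to rp:
  r0: data parity 1, sent rp 0 → mismatch
  r1: data parity 0, sent rp 0 → ok
  r2: data parity 0, sent rp 0 → ok
  r3: data parity 1, sent rp 1 → ok
  r4: data parity 1, sent rp 1 → ok
Recompute each column's even parity and compare to cp:
  c0: data parity 1, sent cp 1 → ok
  c1: data parity 0, sent cp 0 → ok
  c2: data parity 0, sent cp 1 → mismatch
  c3: data parity 0, sent cp 0 → ok
Exactly one row (r0) and one column (c2) fail → the flipped bit is at their intersection.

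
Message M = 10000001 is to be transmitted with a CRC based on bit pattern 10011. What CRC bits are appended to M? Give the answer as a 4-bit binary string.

1101

Append 4 zeros: 100000010000. Divide by 10011 (XOR where the leading bit is 1):
  pos 0: 10000 XOR 10011 = 00011
  pos 3: 11001 XOR 10011 = 01010
  pos 4: 10100 XOR 10011 = 00111
  pos 6: 11100 XOR 10011 = 01111
  pos 7: 11110 XOR 10011 = 01101
Remainder (last 4 bits) = 1101. This is the CRC / FCS.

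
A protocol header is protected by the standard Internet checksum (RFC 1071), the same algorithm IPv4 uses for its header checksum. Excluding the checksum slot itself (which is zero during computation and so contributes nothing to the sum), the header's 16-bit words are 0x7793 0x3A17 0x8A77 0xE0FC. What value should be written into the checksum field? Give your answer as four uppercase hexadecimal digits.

E2E0

One's-complement addition (fold any carry out of bit 15 back into bit 0):
  0x7793 + 0x3A17 = 0x0B1AA
  0xB1AA + 0x8A77 = 0x13C21 → wrap carry → 0x3C22
  0x3C22 + 0xE0FC = 0x11D1E → wrap carry → 0x1D1F
One's-complement sum = 0x1D1F.
Checksum = ~0x1D1F & 0xFFFF = 0xE2E0.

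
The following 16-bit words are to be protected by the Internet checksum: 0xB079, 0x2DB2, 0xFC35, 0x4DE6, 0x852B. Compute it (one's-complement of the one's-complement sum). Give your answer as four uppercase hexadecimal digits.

One's-complement addition (fold any carry out of bit 15 back into bit 0):
  0xB079 + 0x2DB2 = 0x0DE2B
  0xDE2B + 0xFC35 = 0x1DA60 → wrap carry → 0xDA61
  0xDA61 + 0x4DE6 = 0x12847 → wrap carry → 0x2848
  0x2848 + 0x852B = 0x0AD73
One's-complement sum = 0xAD73.
Checksum = ~0xAD73 & 0xFFFF = 0x528C.

528C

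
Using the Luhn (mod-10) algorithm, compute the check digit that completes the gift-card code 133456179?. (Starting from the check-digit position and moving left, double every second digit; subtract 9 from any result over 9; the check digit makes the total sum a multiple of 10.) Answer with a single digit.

0

Partial digits right→left: 9 7 1 6 5 4 3 3 1
Double every second digit counting from the check-digit position (so the 1st, 3rd, 5th, ... of the partial from the right).
  doubled (with −9 where >9): 9 2 1 6 2 → sum 20
  kept as-is: 7 6 4 3 → sum 20
Total = 20 + 20 = 40.
Check digit = (10 − (40 mod 10)) mod 10 = 0.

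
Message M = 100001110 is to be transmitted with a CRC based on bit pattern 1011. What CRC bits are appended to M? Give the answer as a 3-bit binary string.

Append 3 zeros: 100001110000. Divide by 1011 (XOR where the leading bit is 1):
  pos 0: 1000 XOR 1011 = 0011
  pos 2: 1101 XOR 1011 = 0110
  pos 3: 1101 XOR 1011 = 0110
  pos 4: 1101 XOR 1011 = 0110
  pos 5: 1100 XOR 1011 = 0111
  pos 6: 1110 XOR 1011 = 0101
  pos 7: 1010 XOR 1011 = 0001
Remainder (last 3 bits) = 010. This is the CRC / FCS.

010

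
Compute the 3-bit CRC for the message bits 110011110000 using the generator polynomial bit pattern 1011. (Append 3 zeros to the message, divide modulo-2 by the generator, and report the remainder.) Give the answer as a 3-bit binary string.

Append 3 zeros: 110011110000000. Divide by 1011 (XOR where the leading bit is 1):
  pos 0: 1100 XOR 1011 = 0111
  pos 1: 1111 XOR 1011 = 0100
  pos 2: 1001 XOR 1011 = 0010
  pos 4: 1011 XOR 1011 = 0000
Remainder (last 3 bits) = 000. This is the CRC / FCS.

000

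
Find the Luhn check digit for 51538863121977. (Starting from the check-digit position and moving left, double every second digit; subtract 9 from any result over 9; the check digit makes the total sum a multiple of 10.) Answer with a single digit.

Partial digits right→left: 7 7 9 1 2 1 3 6 8 8 3 5 1 5
Double every second digit counting from the check-digit position (so the 1st, 3rd, 5th, ... of the partial from the right).
  doubled (with −9 where >9): 5 9 4 6 7 6 2 → sum 39
  kept as-is: 7 1 1 6 8 5 5 → sum 33
Total = 39 + 33 = 72.
Check digit = (10 − (72 mod 10)) mod 10 = 8.

8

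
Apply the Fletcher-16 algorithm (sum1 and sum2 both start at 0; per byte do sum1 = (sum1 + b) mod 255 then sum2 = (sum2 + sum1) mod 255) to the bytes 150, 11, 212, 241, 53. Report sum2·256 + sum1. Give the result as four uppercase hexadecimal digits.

Running sums (mod 255):
  after byte 0 (150): sum1=150, sum2=150
  after byte 1 (11): sum1=161, sum2=56
  after byte 2 (212): sum1=118, sum2=174
  after byte 3 (241): sum1=104, sum2=23
  after byte 4 (53): sum1=157, sum2=180
Checksum = sum2·256 + sum1 = 180·256 + 157 = 46237 = 0xB49D.

B49D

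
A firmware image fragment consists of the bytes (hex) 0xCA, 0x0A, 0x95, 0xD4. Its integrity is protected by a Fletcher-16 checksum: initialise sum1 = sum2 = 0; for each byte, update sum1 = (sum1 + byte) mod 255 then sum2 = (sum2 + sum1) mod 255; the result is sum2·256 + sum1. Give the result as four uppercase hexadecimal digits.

Running sums (mod 255):
  after byte 0 (0xCA): sum1=202, sum2=202
  after byte 1 (0x0A): sum1=212, sum2=159
  after byte 2 (0x95): sum1=106, sum2=10
  after byte 3 (0xD4): sum1=63, sum2=73
Checksum = sum2·256 + sum1 = 73·256 + 63 = 18751 = 0x493F.

493F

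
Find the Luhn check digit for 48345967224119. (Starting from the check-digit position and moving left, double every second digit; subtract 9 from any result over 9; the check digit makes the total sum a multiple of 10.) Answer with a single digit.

1

Partial digits right→left: 9 1 1 4 2 2 7 6 9 5 4 3 8 4
Double every second digit counting from the check-digit position (so the 1st, 3rd, 5th, ... of the partial from the right).
  doubled (with −9 where >9): 9 2 4 5 9 8 7 → sum 44
  kept as-is: 1 4 2 6 5 3 4 → sum 25
Total = 44 + 25 = 69.
Check digit = (10 − (69 mod 10)) mod 10 = 1.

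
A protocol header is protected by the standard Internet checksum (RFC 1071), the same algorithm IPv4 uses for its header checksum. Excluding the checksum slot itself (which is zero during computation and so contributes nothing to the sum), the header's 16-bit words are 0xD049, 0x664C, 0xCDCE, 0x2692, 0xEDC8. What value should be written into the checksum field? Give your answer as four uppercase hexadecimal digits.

One's-complement addition (fold any carry out of bit 15 back into bit 0):
  0xD049 + 0x664C = 0x13695 → wrap carry → 0x3696
  0x3696 + 0xCDCE = 0x10464 → wrap carry → 0x0465
  0x0465 + 0x2692 = 0x02AF7
  0x2AF7 + 0xEDC8 = 0x118BF → wrap carry → 0x18C0
One's-complement sum = 0x18C0.
Checksum = ~0x18C0 & 0xFFFF = 0xE73F.

E73F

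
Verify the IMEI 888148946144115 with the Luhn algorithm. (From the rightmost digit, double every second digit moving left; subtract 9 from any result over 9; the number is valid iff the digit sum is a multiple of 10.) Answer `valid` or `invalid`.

From the right, keep odd positions and double even positions (subtract 9 from any doubled value over 9):
  doubled (positions 2,4,...): 2 8 2 8 7 2 7 → sum 36
  kept (positions 1,3,...): 5 1 4 6 9 4 8 8 → sum 45
Total = 81.
81 mod 10 = 1, so the number is invalid.

invalid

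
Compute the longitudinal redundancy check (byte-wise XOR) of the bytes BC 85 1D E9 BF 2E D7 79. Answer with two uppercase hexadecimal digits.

XOR the bytes together:
  start with 0xBC
  0xBC ⊕ 0x85 = 0x39
  0x39 ⊕ 0x1D = 0x24
  0x24 ⊕ 0xE9 = 0xCD
  0xCD ⊕ 0xBF = 0x72
  0x72 ⊕ 0x2E = 0x5C
  0x5C ⊕ 0xD7 = 0x8B
  0x8B ⊕ 0x79 = 0xF2

F2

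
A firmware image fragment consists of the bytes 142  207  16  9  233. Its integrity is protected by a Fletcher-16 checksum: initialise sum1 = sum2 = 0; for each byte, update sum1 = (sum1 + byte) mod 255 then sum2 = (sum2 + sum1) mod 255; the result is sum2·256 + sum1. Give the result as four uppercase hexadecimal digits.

3461

Running sums (mod 255):
  after byte 0 (142): sum1=142, sum2=142
  after byte 1 (207): sum1=94, sum2=236
  after byte 2 (16): sum1=110, sum2=91
  after byte 3 (9): sum1=119, sum2=210
  after byte 4 (233): sum1=97, sum2=52
Checksum = sum2·256 + sum1 = 52·256 + 97 = 13409 = 0x3461.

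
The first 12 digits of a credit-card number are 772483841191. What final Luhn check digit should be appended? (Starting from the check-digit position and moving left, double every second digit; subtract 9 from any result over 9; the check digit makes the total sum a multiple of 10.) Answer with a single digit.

4

Partial digits right→left: 1 9 1 1 4 8 3 8 4 2 7 7
Double every second digit counting from the check-digit position (so the 1st, 3rd, 5th, ... of the partial from the right).
  doubled (with −9 where >9): 2 2 8 6 8 5 → sum 31
  kept as-is: 9 1 8 8 2 7 → sum 35
Total = 31 + 35 = 66.
Check digit = (10 − (66 mod 10)) mod 10 = 4.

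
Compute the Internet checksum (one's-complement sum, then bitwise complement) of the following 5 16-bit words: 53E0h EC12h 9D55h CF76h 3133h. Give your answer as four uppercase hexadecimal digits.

220D

One's-complement addition (fold any carry out of bit 15 back into bit 0):
  0x53E0 + 0xEC12 = 0x13FF2 → wrap carry → 0x3FF3
  0x3FF3 + 0x9D55 = 0x0DD48
  0xDD48 + 0xCF76 = 0x1ACBE → wrap carry → 0xACBF
  0xACBF + 0x3133 = 0x0DDF2
One's-complement sum = 0xDDF2.
Checksum = ~0xDDF2 & 0xFFFF = 0x220D.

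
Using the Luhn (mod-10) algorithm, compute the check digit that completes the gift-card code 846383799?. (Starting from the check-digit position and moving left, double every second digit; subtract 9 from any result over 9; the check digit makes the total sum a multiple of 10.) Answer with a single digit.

Partial digits right→left: 9 9 7 3 8 3 6 4 8
Double every second digit counting from the check-digit position (so the 1st, 3rd, 5th, ... of the partial from the right).
  doubled (with −9 where >9): 9 5 7 3 7 → sum 31
  kept as-is: 9 3 3 4 → sum 19
Total = 31 + 19 = 50.
Check digit = (10 − (50 mod 10)) mod 10 = 0.

0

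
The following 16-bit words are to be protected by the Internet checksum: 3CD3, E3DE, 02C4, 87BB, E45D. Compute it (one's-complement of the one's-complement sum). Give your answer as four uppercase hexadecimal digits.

7070

One's-complement addition (fold any carry out of bit 15 back into bit 0):
  0x3CD3 + 0xE3DE = 0x120B1 → wrap carry → 0x20B2
  0x20B2 + 0x02C4 = 0x02376
  0x2376 + 0x87BB = 0x0AB31
  0xAB31 + 0xE45D = 0x18F8E → wrap carry → 0x8F8F
One's-complement sum = 0x8F8F.
Checksum = ~0x8F8F & 0xFFFF = 0x7070.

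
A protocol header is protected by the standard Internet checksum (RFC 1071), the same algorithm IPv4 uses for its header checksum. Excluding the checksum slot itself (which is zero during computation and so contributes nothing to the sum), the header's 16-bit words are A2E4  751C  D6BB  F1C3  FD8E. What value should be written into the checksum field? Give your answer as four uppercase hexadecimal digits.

One's-complement addition (fold any carry out of bit 15 back into bit 0):
  0xA2E4 + 0x751C = 0x11800 → wrap carry → 0x1801
  0x1801 + 0xD6BB = 0x0EEBC
  0xEEBC + 0xF1C3 = 0x1E07F → wrap carry → 0xE080
  0xE080 + 0xFD8E = 0x1DE0E → wrap carry → 0xDE0F
One's-complement sum = 0xDE0F.
Checksum = ~0xDE0F & 0xFFFF = 0x21F0.

21F0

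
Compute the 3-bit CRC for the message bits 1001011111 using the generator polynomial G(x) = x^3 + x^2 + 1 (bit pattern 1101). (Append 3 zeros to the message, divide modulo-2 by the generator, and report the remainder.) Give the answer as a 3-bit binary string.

001

Append 3 zeros: 1001011111000. Divide by 1101 (XOR where the leading bit is 1):
  pos 0: 1001 XOR 1101 = 0100
  pos 1: 1000 XOR 1101 = 0101
  pos 2: 1011 XOR 1101 = 0110
  pos 3: 1101 XOR 1101 = 0000
  pos 7: 1110 XOR 1101 = 0011
  pos 9: 1100 XOR 1101 = 0001
Remainder (last 3 bits) = 001. This is the CRC / FCS.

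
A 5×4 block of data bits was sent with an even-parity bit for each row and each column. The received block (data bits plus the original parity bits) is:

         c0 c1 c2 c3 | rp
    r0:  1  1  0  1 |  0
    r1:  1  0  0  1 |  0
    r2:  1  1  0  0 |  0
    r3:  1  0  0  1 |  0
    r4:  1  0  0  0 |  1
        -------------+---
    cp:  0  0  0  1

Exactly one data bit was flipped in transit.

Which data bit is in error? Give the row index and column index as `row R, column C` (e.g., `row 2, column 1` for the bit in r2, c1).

row 0, column 0

Recompute each row's even parity and compare to rp:
  r0: data parity 1, sent rp 0 → mismatch
  r1: data parity 0, sent rp 0 → ok
  r2: data parity 0, sent rp 0 → ok
  r3: data parity 0, sent rp 0 → ok
  r4: data parity 1, sent rp 1 → ok
Recompute each column's even parity and compare to cp:
  c0: data parity 1, sent cp 0 → mismatch
  c1: data parity 0, sent cp 0 → ok
  c2: data parity 0, sent cp 0 → ok
  c3: data parity 1, sent cp 1 → ok
Exactly one row (r0) and one column (c0) fail → the flipped bit is at their intersection.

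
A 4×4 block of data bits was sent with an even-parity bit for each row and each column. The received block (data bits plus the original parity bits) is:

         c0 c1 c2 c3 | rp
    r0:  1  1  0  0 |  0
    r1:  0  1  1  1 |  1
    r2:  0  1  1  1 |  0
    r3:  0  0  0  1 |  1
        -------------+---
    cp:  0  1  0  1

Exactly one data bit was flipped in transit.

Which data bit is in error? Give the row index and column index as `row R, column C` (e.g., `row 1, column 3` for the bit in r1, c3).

row 2, column 0

Recompute each row's even parity and compare to rp:
  r0: data parity 0, sent rp 0 → ok
  r1: data parity 1, sent rp 1 → ok
  r2: data parity 1, sent rp 0 → mismatch
  r3: data parity 1, sent rp 1 → ok
Recompute each column's even parity and compare to cp:
  c0: data parity 1, sent cp 0 → mismatch
  c1: data parity 1, sent cp 1 → ok
  c2: data parity 0, sent cp 0 → ok
  c3: data parity 1, sent cp 1 → ok
Exactly one row (r2) and one column (c0) fail → the flipped bit is at their intersection.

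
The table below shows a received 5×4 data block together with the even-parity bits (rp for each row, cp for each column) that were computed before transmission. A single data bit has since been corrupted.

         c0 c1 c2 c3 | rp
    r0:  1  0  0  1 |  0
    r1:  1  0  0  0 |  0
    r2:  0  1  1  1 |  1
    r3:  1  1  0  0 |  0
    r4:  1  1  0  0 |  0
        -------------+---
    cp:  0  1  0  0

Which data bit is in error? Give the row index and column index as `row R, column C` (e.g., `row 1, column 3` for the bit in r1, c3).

Recompute each row's even parity and compare to rp:
  r0: data parity 0, sent rp 0 → ok
  r1: data parity 1, sent rp 0 → mismatch
  r2: data parity 1, sent rp 1 → ok
  r3: data parity 0, sent rp 0 → ok
  r4: data parity 0, sent rp 0 → ok
Recompute each column's even parity and compare to cp:
  c0: data parity 0, sent cp 0 → ok
  c1: data parity 1, sent cp 1 → ok
  c2: data parity 1, sent cp 0 → mismatch
  c3: data parity 0, sent cp 0 → ok
Exactly one row (r1) and one column (c2) fail → the flipped bit is at their intersection.

row 1, column 2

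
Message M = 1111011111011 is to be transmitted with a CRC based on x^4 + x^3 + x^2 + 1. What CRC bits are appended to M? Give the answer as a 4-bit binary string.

0001

Append 4 zeros: 11110111110110000. Divide by 11101 (XOR where the leading bit is 1):
  pos 0: 11110 XOR 11101 = 00011
  pos 3: 11111 XOR 11101 = 00010
  pos 6: 10110 XOR 11101 = 01011
  pos 7: 10111 XOR 11101 = 01010
  pos 8: 10101 XOR 11101 = 01000
  pos 9: 10000 XOR 11101 = 01101
  pos 10: 11010 XOR 11101 = 00111
  pos 12: 11100 XOR 11101 = 00001
Remainder (last 4 bits) = 0001. This is the CRC / FCS.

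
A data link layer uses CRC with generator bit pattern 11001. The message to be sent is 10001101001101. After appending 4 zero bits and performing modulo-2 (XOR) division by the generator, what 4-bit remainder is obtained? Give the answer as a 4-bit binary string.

Append 4 zeros: 100011010011010000. Divide by 11001 (XOR where the leading bit is 1):
  pos 0: 10001 XOR 11001 = 01000
  pos 1: 10001 XOR 11001 = 01000
  pos 2: 10000 XOR 11001 = 01001
  pos 3: 10011 XOR 11001 = 01010
  pos 4: 10100 XOR 11001 = 01101
  pos 5: 11010 XOR 11001 = 00011
  pos 8: 11110 XOR 11001 = 00111
  pos 10: 11110 XOR 11001 = 00111
  pos 12: 11100 XOR 11001 = 00101
Remainder (last 4 bits) = 1010. This is the CRC / FCS.

1010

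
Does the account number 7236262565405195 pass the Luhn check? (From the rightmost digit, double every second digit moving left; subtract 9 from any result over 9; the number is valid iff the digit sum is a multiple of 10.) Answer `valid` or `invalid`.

valid

From the right, keep odd positions and double even positions (subtract 9 from any doubled value over 9):
  doubled (positions 2,4,...): 9 1 8 3 4 4 6 5 → sum 40
  kept (positions 1,3,...): 5 1 0 5 5 6 6 2 → sum 30
Total = 70.
70 mod 10 = 0, so the number is valid.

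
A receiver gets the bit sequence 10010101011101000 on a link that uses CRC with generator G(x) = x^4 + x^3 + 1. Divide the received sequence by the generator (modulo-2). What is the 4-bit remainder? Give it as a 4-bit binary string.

0111

Modulo-2 division of 10010101011101000 by 11001:
  pos 0: 10010 XOR 11001 = 01011
  pos 1: 10111 XOR 11001 = 01110
  pos 2: 11100 XOR 11001 = 00101
  pos 4: 10110 XOR 11001 = 01111
  pos 5: 11111 XOR 11001 = 00110
  pos 7: 11011 XOR 11001 = 00010
  pos 10: 10010 XOR 11001 = 01011
  pos 11: 10110 XOR 11001 = 01111
  pos 12: 11110 XOR 11001 = 00111
Remainder = 0111 (nonzero — an error is detected).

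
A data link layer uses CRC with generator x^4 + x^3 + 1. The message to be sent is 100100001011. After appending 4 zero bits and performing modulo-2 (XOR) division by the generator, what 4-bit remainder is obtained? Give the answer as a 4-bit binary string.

0111

Append 4 zeros: 1001000010110000. Divide by 11001 (XOR where the leading bit is 1):
  pos 0: 10010 XOR 11001 = 01011
  pos 1: 10110 XOR 11001 = 01111
  pos 2: 11110 XOR 11001 = 00111
  pos 4: 11101 XOR 11001 = 00100
  pos 6: 10001 XOR 11001 = 01000
  pos 7: 10001 XOR 11001 = 01000
  pos 8: 10000 XOR 11001 = 01001
  pos 9: 10010 XOR 11001 = 01011
  pos 10: 10110 XOR 11001 = 01111
  pos 11: 11110 XOR 11001 = 00111
Remainder (last 4 bits) = 0111. This is the CRC / FCS.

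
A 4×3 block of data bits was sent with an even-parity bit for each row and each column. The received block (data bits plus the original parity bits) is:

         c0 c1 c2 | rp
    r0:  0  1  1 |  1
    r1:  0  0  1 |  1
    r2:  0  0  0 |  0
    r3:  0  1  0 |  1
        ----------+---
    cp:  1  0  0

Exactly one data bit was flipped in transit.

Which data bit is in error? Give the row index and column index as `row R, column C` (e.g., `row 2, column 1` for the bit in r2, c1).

row 0, column 0

Recompute each row's even parity and compare to rp:
  r0: data parity 0, sent rp 1 → mismatch
  r1: data parity 1, sent rp 1 → ok
  r2: data parity 0, sent rp 0 → ok
  r3: data parity 1, sent rp 1 → ok
Recompute each column's even parity and compare to cp:
  c0: data parity 0, sent cp 1 → mismatch
  c1: data parity 0, sent cp 0 → ok
  c2: data parity 0, sent cp 0 → ok
Exactly one row (r0) and one column (c0) fail → the flipped bit is at their intersection.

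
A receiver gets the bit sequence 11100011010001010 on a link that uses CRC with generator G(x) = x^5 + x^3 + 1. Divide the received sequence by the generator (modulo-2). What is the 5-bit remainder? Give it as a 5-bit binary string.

Modulo-2 division of 11100011010001010 by 101001:
  pos 0: 111000 XOR 101001 = 010001
  pos 1: 100011 XOR 101001 = 001010
  pos 3: 101010 XOR 101001 = 000011
  pos 7: 111000 XOR 101001 = 010001
  pos 8: 100011 XOR 101001 = 001010
  pos 10: 101001 XOR 101001 = 000000
Remainder = 00000 (zero — the frame passes the CRC check).

00000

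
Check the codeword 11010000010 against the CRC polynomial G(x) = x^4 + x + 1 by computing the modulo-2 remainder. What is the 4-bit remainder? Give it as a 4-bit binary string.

Modulo-2 division of 11010000010 by 10011:
  pos 0: 11010 XOR 10011 = 01001
  pos 1: 10010 XOR 10011 = 00001
  pos 5: 10001 XOR 10011 = 00010
Remainder = 0100 (nonzero — an error is detected).

0100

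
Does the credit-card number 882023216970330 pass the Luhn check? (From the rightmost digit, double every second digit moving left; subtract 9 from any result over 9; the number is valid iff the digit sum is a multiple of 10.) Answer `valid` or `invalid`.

From the right, keep odd positions and double even positions (subtract 9 from any doubled value over 9):
  doubled (positions 2,4,...): 6 0 9 2 6 0 7 → sum 30
  kept (positions 1,3,...): 0 3 7 6 2 2 2 8 → sum 30
Total = 60.
60 mod 10 = 0, so the number is valid.

valid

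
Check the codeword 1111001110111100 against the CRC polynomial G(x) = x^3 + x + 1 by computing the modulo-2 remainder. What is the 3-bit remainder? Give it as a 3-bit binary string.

000

Modulo-2 division of 1111001110111100 by 1011:
  pos 0: 1111 XOR 1011 = 0100
  pos 1: 1000 XOR 1011 = 0011
  pos 3: 1101 XOR 1011 = 0110
  pos 4: 1101 XOR 1011 = 0110
  pos 5: 1101 XOR 1011 = 0110
  pos 6: 1100 XOR 1011 = 0111
  pos 7: 1111 XOR 1011 = 0100
  pos 8: 1001 XOR 1011 = 0010
  pos 10: 1011 XOR 1011 = 0000
Remainder = 000 (zero — the frame passes the CRC check).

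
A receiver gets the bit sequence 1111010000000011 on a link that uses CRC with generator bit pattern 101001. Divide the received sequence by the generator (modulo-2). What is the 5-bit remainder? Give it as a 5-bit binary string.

Modulo-2 division of 1111010000000011 by 101001:
  pos 0: 111101 XOR 101001 = 010100
  pos 1: 101000 XOR 101001 = 000001
  pos 6: 100000 XOR 101001 = 001001
  pos 8: 100100 XOR 101001 = 001101
  pos 10: 110111 XOR 101001 = 011110
Remainder = 11110 (nonzero — an error is detected).

11110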